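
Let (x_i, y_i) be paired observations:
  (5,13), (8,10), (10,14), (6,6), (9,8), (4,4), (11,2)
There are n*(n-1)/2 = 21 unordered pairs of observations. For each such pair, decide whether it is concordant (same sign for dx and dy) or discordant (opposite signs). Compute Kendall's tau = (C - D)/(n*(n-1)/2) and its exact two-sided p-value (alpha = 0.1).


Step 1: Enumerate the 21 unordered pairs (i,j) with i<j and classify each by sign(x_j-x_i) * sign(y_j-y_i).
  (1,2):dx=+3,dy=-3->D; (1,3):dx=+5,dy=+1->C; (1,4):dx=+1,dy=-7->D; (1,5):dx=+4,dy=-5->D
  (1,6):dx=-1,dy=-9->C; (1,7):dx=+6,dy=-11->D; (2,3):dx=+2,dy=+4->C; (2,4):dx=-2,dy=-4->C
  (2,5):dx=+1,dy=-2->D; (2,6):dx=-4,dy=-6->C; (2,7):dx=+3,dy=-8->D; (3,4):dx=-4,dy=-8->C
  (3,5):dx=-1,dy=-6->C; (3,6):dx=-6,dy=-10->C; (3,7):dx=+1,dy=-12->D; (4,5):dx=+3,dy=+2->C
  (4,6):dx=-2,dy=-2->C; (4,7):dx=+5,dy=-4->D; (5,6):dx=-5,dy=-4->C; (5,7):dx=+2,dy=-6->D
  (6,7):dx=+7,dy=-2->D
Step 2: C = 11, D = 10, total pairs = 21.
Step 3: tau = (C - D)/(n(n-1)/2) = (11 - 10)/21 = 0.047619.
Step 4: Exact two-sided p-value (enumerate n! = 5040 permutations of y under H0): p = 1.000000.
Step 5: alpha = 0.1. fail to reject H0.

tau_b = 0.0476 (C=11, D=10), p = 1.000000, fail to reject H0.


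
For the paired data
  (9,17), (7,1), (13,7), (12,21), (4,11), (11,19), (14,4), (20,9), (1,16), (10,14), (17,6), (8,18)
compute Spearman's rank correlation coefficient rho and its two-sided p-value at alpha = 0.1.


Step 1: Rank x and y separately (midranks; no ties here).
rank(x): 9->5, 7->3, 13->9, 12->8, 4->2, 11->7, 14->10, 20->12, 1->1, 10->6, 17->11, 8->4
rank(y): 17->9, 1->1, 7->4, 21->12, 11->6, 19->11, 4->2, 9->5, 16->8, 14->7, 6->3, 18->10
Step 2: d_i = R_x(i) - R_y(i); compute d_i^2.
  (5-9)^2=16, (3-1)^2=4, (9-4)^2=25, (8-12)^2=16, (2-6)^2=16, (7-11)^2=16, (10-2)^2=64, (12-5)^2=49, (1-8)^2=49, (6-7)^2=1, (11-3)^2=64, (4-10)^2=36
sum(d^2) = 356.
Step 3: rho = 1 - 6*356 / (12*(12^2 - 1)) = 1 - 2136/1716 = -0.244755.
Step 4: Under H0, t = rho * sqrt((n-2)/(1-rho^2)) = -0.7983 ~ t(10).
Step 5: Two-sided p-value from the t-distribution with 10 df = 0.443262.
Step 6: alpha = 0.1. fail to reject H0.

rho = -0.2448, p = 0.443262, fail to reject H0 at alpha = 0.1.


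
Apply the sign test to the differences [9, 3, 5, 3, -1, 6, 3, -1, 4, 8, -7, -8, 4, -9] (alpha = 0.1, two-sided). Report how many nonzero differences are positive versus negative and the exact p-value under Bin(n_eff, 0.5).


Step 1: Discard zero differences. Original n = 14; n_eff = number of nonzero differences = 14.
Nonzero differences (with sign): +9, +3, +5, +3, -1, +6, +3, -1, +4, +8, -7, -8, +4, -9
Step 2: Count signs: positive = 9, negative = 5.
Step 3: Under H0: P(positive) = 0.5, so the number of positives S ~ Bin(14, 0.5).
Step 4: Two-sided exact p-value = sum of Bin(14,0.5) probabilities at or below the observed probability = 0.423950.
Step 5: alpha = 0.1. fail to reject H0.

n_eff = 14, pos = 9, neg = 5, p = 0.423950, fail to reject H0.


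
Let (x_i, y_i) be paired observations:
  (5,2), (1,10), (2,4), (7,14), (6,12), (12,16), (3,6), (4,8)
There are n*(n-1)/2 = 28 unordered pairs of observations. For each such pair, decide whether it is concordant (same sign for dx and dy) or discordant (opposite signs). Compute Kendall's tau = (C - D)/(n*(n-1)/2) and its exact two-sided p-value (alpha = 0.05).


Step 1: Enumerate the 28 unordered pairs (i,j) with i<j and classify each by sign(x_j-x_i) * sign(y_j-y_i).
  (1,2):dx=-4,dy=+8->D; (1,3):dx=-3,dy=+2->D; (1,4):dx=+2,dy=+12->C; (1,5):dx=+1,dy=+10->C
  (1,6):dx=+7,dy=+14->C; (1,7):dx=-2,dy=+4->D; (1,8):dx=-1,dy=+6->D; (2,3):dx=+1,dy=-6->D
  (2,4):dx=+6,dy=+4->C; (2,5):dx=+5,dy=+2->C; (2,6):dx=+11,dy=+6->C; (2,7):dx=+2,dy=-4->D
  (2,8):dx=+3,dy=-2->D; (3,4):dx=+5,dy=+10->C; (3,5):dx=+4,dy=+8->C; (3,6):dx=+10,dy=+12->C
  (3,7):dx=+1,dy=+2->C; (3,8):dx=+2,dy=+4->C; (4,5):dx=-1,dy=-2->C; (4,6):dx=+5,dy=+2->C
  (4,7):dx=-4,dy=-8->C; (4,8):dx=-3,dy=-6->C; (5,6):dx=+6,dy=+4->C; (5,7):dx=-3,dy=-6->C
  (5,8):dx=-2,dy=-4->C; (6,7):dx=-9,dy=-10->C; (6,8):dx=-8,dy=-8->C; (7,8):dx=+1,dy=+2->C
Step 2: C = 21, D = 7, total pairs = 28.
Step 3: tau = (C - D)/(n(n-1)/2) = (21 - 7)/28 = 0.500000.
Step 4: Exact two-sided p-value (enumerate n! = 40320 permutations of y under H0): p = 0.108681.
Step 5: alpha = 0.05. fail to reject H0.

tau_b = 0.5000 (C=21, D=7), p = 0.108681, fail to reject H0.


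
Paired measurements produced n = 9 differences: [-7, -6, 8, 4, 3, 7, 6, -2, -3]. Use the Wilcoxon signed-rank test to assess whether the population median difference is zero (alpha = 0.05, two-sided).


Step 1: Drop any zero differences (none here) and take |d_i|.
|d| = [7, 6, 8, 4, 3, 7, 6, 2, 3]
Step 2: Midrank |d_i| (ties get averaged ranks).
ranks: |7|->7.5, |6|->5.5, |8|->9, |4|->4, |3|->2.5, |7|->7.5, |6|->5.5, |2|->1, |3|->2.5
Step 3: Attach original signs; sum ranks with positive sign and with negative sign.
W+ = 9 + 4 + 2.5 + 7.5 + 5.5 = 28.5
W- = 7.5 + 5.5 + 1 + 2.5 = 16.5
(Check: W+ + W- = 45 should equal n(n+1)/2 = 45.)
Step 4: Test statistic W = min(W+, W-) = 16.5.
Step 5: Ties in |d|, so use the tie-corrected normal approximation.
        E[W] = n(n+1)/4 = 9*10/4 = 22.5.
        Tie groups: |d|=3 (t=2), |d|=6 (t=2), |d|=7 (t=2); sum(t^3 - t) = 18.
        Var[W] = n(n+1)(2n+1)/24 - sum(t^3-t)/48 = 1710/24 - 18/48 = 70.875.
        z = (W - E[W]) / sqrt(Var[W]) = (16.5 - 22.5) / 8.4187 = -0.7127.
        Two-sided p = 2*Phi(z) = 0.476033.
Step 6: alpha = 0.05. fail to reject H0.

W+ = 28.5, W- = 16.5, W = min = 16.5, p = 0.476033, fail to reject H0.


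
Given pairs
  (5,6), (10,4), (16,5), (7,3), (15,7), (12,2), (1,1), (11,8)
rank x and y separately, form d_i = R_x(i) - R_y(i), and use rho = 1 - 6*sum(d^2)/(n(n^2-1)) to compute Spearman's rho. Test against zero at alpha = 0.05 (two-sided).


Step 1: Rank x and y separately (midranks; no ties here).
rank(x): 5->2, 10->4, 16->8, 7->3, 15->7, 12->6, 1->1, 11->5
rank(y): 6->6, 4->4, 5->5, 3->3, 7->7, 2->2, 1->1, 8->8
Step 2: d_i = R_x(i) - R_y(i); compute d_i^2.
  (2-6)^2=16, (4-4)^2=0, (8-5)^2=9, (3-3)^2=0, (7-7)^2=0, (6-2)^2=16, (1-1)^2=0, (5-8)^2=9
sum(d^2) = 50.
Step 3: rho = 1 - 6*50 / (8*(8^2 - 1)) = 1 - 300/504 = 0.404762.
Step 4: Under H0, t = rho * sqrt((n-2)/(1-rho^2)) = 1.0842 ~ t(6).
Step 5: Two-sided p-value from the t-distribution with 6 df = 0.319889.
Step 6: alpha = 0.05. fail to reject H0.

rho = 0.4048, p = 0.319889, fail to reject H0 at alpha = 0.05.


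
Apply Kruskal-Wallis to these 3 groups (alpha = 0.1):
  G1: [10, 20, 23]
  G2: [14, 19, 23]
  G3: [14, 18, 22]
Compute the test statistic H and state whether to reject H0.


Step 1: Combine all N = 9 observations and assign midranks.
sorted (value, group, rank): (10,G1,1), (14,G2,2.5), (14,G3,2.5), (18,G3,4), (19,G2,5), (20,G1,6), (22,G3,7), (23,G1,8.5), (23,G2,8.5)
Step 2: Sum ranks within each group.
R_1 = 15.5 (n_1 = 3)
R_2 = 16 (n_2 = 3)
R_3 = 13.5 (n_3 = 3)
Step 3: H = 12/(N(N+1)) * sum(R_i^2/n_i) - 3(N+1)
     = 12/(9*10) * (15.5^2/3 + 16^2/3 + 13.5^2/3) - 3*10
     = 0.133333 * 226.167 - 30
     = 0.155556.
Step 4: Ties present; correction factor C = 1 - 12/(9^3 - 9) = 0.983333. Corrected H = 0.155556 / 0.983333 = 0.158192.
Step 5: Under H0, H ~ chi^2(2); p-value = 0.923951.
Step 6: alpha = 0.1. fail to reject H0.

H = 0.1582, df = 2, p = 0.923951, fail to reject H0.


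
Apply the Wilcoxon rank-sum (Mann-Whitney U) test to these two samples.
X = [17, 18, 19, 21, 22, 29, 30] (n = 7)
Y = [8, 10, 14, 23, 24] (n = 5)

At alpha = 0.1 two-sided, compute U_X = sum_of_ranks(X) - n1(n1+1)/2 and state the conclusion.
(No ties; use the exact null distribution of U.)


Step 1: Combine and sort all 12 observations; assign midranks.
sorted (value, group): (8,Y), (10,Y), (14,Y), (17,X), (18,X), (19,X), (21,X), (22,X), (23,Y), (24,Y), (29,X), (30,X)
ranks: 8->1, 10->2, 14->3, 17->4, 18->5, 19->6, 21->7, 22->8, 23->9, 24->10, 29->11, 30->12
Step 2: Rank sum for X: R1 = 4 + 5 + 6 + 7 + 8 + 11 + 12 = 53.
Step 3: U_X = R1 - n1(n1+1)/2 = 53 - 7*8/2 = 53 - 28 = 25.
       U_Y = n1*n2 - U_X = 35 - 25 = 10.
Step 4: No ties, so the exact null distribution of U (based on enumerating the C(12,7) = 792 equally likely rank assignments) gives the two-sided p-value.
Step 5: p-value = 0.267677; compare to alpha = 0.1. fail to reject H0.

U_X = 25, p = 0.267677, fail to reject H0 at alpha = 0.1.


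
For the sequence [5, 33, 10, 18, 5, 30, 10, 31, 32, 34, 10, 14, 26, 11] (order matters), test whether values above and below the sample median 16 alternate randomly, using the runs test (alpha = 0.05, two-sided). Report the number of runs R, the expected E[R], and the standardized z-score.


Step 1: Compute median = 16; label A = above, B = below.
Labels in order: BABABABAAABBAB  (n_A = 7, n_B = 7)
Step 2: Count runs R = 11.
Step 3: Under H0 (random ordering), E[R] = 2*n_A*n_B/(n_A+n_B) + 1 = 2*7*7/14 + 1 = 8.0000.
        Var[R] = 2*n_A*n_B*(2*n_A*n_B - n_A - n_B) / ((n_A+n_B)^2 * (n_A+n_B-1)) = 8232/2548 = 3.2308.
        SD[R] = 1.7974.
Step 4: Continuity-corrected z = (R - 0.5 - E[R]) / SD[R] = (11 - 0.5 - 8.0000) / 1.7974 = 1.3909.
Step 5: Two-sided p-value via normal approximation = 2*(1 - Phi(|z|)) = 0.164264.
Step 6: alpha = 0.05. fail to reject H0.

R = 11, z = 1.3909, p = 0.164264, fail to reject H0.


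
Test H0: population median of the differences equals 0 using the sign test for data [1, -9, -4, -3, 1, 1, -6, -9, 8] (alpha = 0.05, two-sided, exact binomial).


Step 1: Discard zero differences. Original n = 9; n_eff = number of nonzero differences = 9.
Nonzero differences (with sign): +1, -9, -4, -3, +1, +1, -6, -9, +8
Step 2: Count signs: positive = 4, negative = 5.
Step 3: Under H0: P(positive) = 0.5, so the number of positives S ~ Bin(9, 0.5).
Step 4: Two-sided exact p-value = sum of Bin(9,0.5) probabilities at or below the observed probability = 1.000000.
Step 5: alpha = 0.05. fail to reject H0.

n_eff = 9, pos = 4, neg = 5, p = 1.000000, fail to reject H0.


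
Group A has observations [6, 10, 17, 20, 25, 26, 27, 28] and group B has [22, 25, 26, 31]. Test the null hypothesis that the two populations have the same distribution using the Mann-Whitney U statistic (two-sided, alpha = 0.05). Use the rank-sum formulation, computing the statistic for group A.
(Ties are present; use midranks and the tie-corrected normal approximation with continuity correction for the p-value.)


Step 1: Combine and sort all 12 observations; assign midranks.
sorted (value, group): (6,X), (10,X), (17,X), (20,X), (22,Y), (25,X), (25,Y), (26,X), (26,Y), (27,X), (28,X), (31,Y)
ranks: 6->1, 10->2, 17->3, 20->4, 22->5, 25->6.5, 25->6.5, 26->8.5, 26->8.5, 27->10, 28->11, 31->12
Step 2: Rank sum for X: R1 = 1 + 2 + 3 + 4 + 6.5 + 8.5 + 10 + 11 = 46.
Step 3: U_X = R1 - n1(n1+1)/2 = 46 - 8*9/2 = 46 - 36 = 10.
       U_Y = n1*n2 - U_X = 32 - 10 = 22.
Step 4: Ties are present, so use the tie-corrected normal approximation (with continuity correction) for the p-value.
Step 5: p-value = 0.348547; compare to alpha = 0.05. fail to reject H0.

U_X = 10, p = 0.348547, fail to reject H0 at alpha = 0.05.


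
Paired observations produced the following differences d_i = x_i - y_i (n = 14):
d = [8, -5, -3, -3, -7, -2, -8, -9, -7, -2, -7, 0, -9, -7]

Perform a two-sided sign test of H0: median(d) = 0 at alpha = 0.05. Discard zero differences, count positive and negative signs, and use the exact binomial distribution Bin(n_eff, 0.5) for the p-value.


Step 1: Discard zero differences. Original n = 14; n_eff = number of nonzero differences = 13.
Nonzero differences (with sign): +8, -5, -3, -3, -7, -2, -8, -9, -7, -2, -7, -9, -7
Step 2: Count signs: positive = 1, negative = 12.
Step 3: Under H0: P(positive) = 0.5, so the number of positives S ~ Bin(13, 0.5).
Step 4: Two-sided exact p-value = sum of Bin(13,0.5) probabilities at or below the observed probability = 0.003418.
Step 5: alpha = 0.05. reject H0.

n_eff = 13, pos = 1, neg = 12, p = 0.003418, reject H0.


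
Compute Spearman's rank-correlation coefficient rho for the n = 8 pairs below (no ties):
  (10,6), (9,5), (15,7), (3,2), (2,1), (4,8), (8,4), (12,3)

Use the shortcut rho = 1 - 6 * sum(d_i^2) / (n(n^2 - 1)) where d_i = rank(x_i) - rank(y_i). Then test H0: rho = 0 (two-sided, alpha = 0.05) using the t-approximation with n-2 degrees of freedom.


Step 1: Rank x and y separately (midranks; no ties here).
rank(x): 10->6, 9->5, 15->8, 3->2, 2->1, 4->3, 8->4, 12->7
rank(y): 6->6, 5->5, 7->7, 2->2, 1->1, 8->8, 4->4, 3->3
Step 2: d_i = R_x(i) - R_y(i); compute d_i^2.
  (6-6)^2=0, (5-5)^2=0, (8-7)^2=1, (2-2)^2=0, (1-1)^2=0, (3-8)^2=25, (4-4)^2=0, (7-3)^2=16
sum(d^2) = 42.
Step 3: rho = 1 - 6*42 / (8*(8^2 - 1)) = 1 - 252/504 = 0.500000.
Step 4: Under H0, t = rho * sqrt((n-2)/(1-rho^2)) = 1.4142 ~ t(6).
Step 5: Two-sided p-value from the t-distribution with 6 df = 0.207031.
Step 6: alpha = 0.05. fail to reject H0.

rho = 0.5000, p = 0.207031, fail to reject H0 at alpha = 0.05.


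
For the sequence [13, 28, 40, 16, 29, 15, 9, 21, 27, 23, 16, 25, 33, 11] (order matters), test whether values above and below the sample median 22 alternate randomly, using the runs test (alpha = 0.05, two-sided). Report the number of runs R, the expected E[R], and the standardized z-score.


Step 1: Compute median = 22; label A = above, B = below.
Labels in order: BAABABBBAABAAB  (n_A = 7, n_B = 7)
Step 2: Count runs R = 9.
Step 3: Under H0 (random ordering), E[R] = 2*n_A*n_B/(n_A+n_B) + 1 = 2*7*7/14 + 1 = 8.0000.
        Var[R] = 2*n_A*n_B*(2*n_A*n_B - n_A - n_B) / ((n_A+n_B)^2 * (n_A+n_B-1)) = 8232/2548 = 3.2308.
        SD[R] = 1.7974.
Step 4: Continuity-corrected z = (R - 0.5 - E[R]) / SD[R] = (9 - 0.5 - 8.0000) / 1.7974 = 0.2782.
Step 5: Two-sided p-value via normal approximation = 2*(1 - Phi(|z|)) = 0.780879.
Step 6: alpha = 0.05. fail to reject H0.

R = 9, z = 0.2782, p = 0.780879, fail to reject H0.


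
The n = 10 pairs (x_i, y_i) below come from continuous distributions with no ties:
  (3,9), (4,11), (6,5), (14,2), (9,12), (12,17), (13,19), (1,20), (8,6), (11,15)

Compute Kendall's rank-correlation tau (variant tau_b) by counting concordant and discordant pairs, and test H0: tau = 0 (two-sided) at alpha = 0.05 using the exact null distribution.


Step 1: Enumerate the 45 unordered pairs (i,j) with i<j and classify each by sign(x_j-x_i) * sign(y_j-y_i).
  (1,2):dx=+1,dy=+2->C; (1,3):dx=+3,dy=-4->D; (1,4):dx=+11,dy=-7->D; (1,5):dx=+6,dy=+3->C
  (1,6):dx=+9,dy=+8->C; (1,7):dx=+10,dy=+10->C; (1,8):dx=-2,dy=+11->D; (1,9):dx=+5,dy=-3->D
  (1,10):dx=+8,dy=+6->C; (2,3):dx=+2,dy=-6->D; (2,4):dx=+10,dy=-9->D; (2,5):dx=+5,dy=+1->C
  (2,6):dx=+8,dy=+6->C; (2,7):dx=+9,dy=+8->C; (2,8):dx=-3,dy=+9->D; (2,9):dx=+4,dy=-5->D
  (2,10):dx=+7,dy=+4->C; (3,4):dx=+8,dy=-3->D; (3,5):dx=+3,dy=+7->C; (3,6):dx=+6,dy=+12->C
  (3,7):dx=+7,dy=+14->C; (3,8):dx=-5,dy=+15->D; (3,9):dx=+2,dy=+1->C; (3,10):dx=+5,dy=+10->C
  (4,5):dx=-5,dy=+10->D; (4,6):dx=-2,dy=+15->D; (4,7):dx=-1,dy=+17->D; (4,8):dx=-13,dy=+18->D
  (4,9):dx=-6,dy=+4->D; (4,10):dx=-3,dy=+13->D; (5,6):dx=+3,dy=+5->C; (5,7):dx=+4,dy=+7->C
  (5,8):dx=-8,dy=+8->D; (5,9):dx=-1,dy=-6->C; (5,10):dx=+2,dy=+3->C; (6,7):dx=+1,dy=+2->C
  (6,8):dx=-11,dy=+3->D; (6,9):dx=-4,dy=-11->C; (6,10):dx=-1,dy=-2->C; (7,8):dx=-12,dy=+1->D
  (7,9):dx=-5,dy=-13->C; (7,10):dx=-2,dy=-4->C; (8,9):dx=+7,dy=-14->D; (8,10):dx=+10,dy=-5->D
  (9,10):dx=+3,dy=+9->C
Step 2: C = 24, D = 21, total pairs = 45.
Step 3: tau = (C - D)/(n(n-1)/2) = (24 - 21)/45 = 0.066667.
Step 4: Exact two-sided p-value (enumerate n! = 3628800 permutations of y under H0): p = 0.861801.
Step 5: alpha = 0.05. fail to reject H0.

tau_b = 0.0667 (C=24, D=21), p = 0.861801, fail to reject H0.


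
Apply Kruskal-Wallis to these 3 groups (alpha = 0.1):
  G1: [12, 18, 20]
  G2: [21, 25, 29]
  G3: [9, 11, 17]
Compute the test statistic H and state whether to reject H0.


Step 1: Combine all N = 9 observations and assign midranks.
sorted (value, group, rank): (9,G3,1), (11,G3,2), (12,G1,3), (17,G3,4), (18,G1,5), (20,G1,6), (21,G2,7), (25,G2,8), (29,G2,9)
Step 2: Sum ranks within each group.
R_1 = 14 (n_1 = 3)
R_2 = 24 (n_2 = 3)
R_3 = 7 (n_3 = 3)
Step 3: H = 12/(N(N+1)) * sum(R_i^2/n_i) - 3(N+1)
     = 12/(9*10) * (14^2/3 + 24^2/3 + 7^2/3) - 3*10
     = 0.133333 * 273.667 - 30
     = 6.488889.
Step 4: No ties, so H is used without correction.
Step 5: Under H0, H ~ chi^2(2); p-value = 0.038990.
Step 6: alpha = 0.1. reject H0.

H = 6.4889, df = 2, p = 0.038990, reject H0.


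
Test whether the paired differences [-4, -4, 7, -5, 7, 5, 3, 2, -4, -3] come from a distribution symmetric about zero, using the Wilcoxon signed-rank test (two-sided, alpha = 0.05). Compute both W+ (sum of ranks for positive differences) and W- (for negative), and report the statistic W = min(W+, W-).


Step 1: Drop any zero differences (none here) and take |d_i|.
|d| = [4, 4, 7, 5, 7, 5, 3, 2, 4, 3]
Step 2: Midrank |d_i| (ties get averaged ranks).
ranks: |4|->5, |4|->5, |7|->9.5, |5|->7.5, |7|->9.5, |5|->7.5, |3|->2.5, |2|->1, |4|->5, |3|->2.5
Step 3: Attach original signs; sum ranks with positive sign and with negative sign.
W+ = 9.5 + 9.5 + 7.5 + 2.5 + 1 = 30
W- = 5 + 5 + 7.5 + 5 + 2.5 = 25
(Check: W+ + W- = 55 should equal n(n+1)/2 = 55.)
Step 4: Test statistic W = min(W+, W-) = 25.
Step 5: Ties in |d|, so use the tie-corrected normal approximation.
        E[W] = n(n+1)/4 = 10*11/4 = 27.5.
        Tie groups: |d|=3 (t=2), |d|=4 (t=3), |d|=5 (t=2), |d|=7 (t=2); sum(t^3 - t) = 42.
        Var[W] = n(n+1)(2n+1)/24 - sum(t^3-t)/48 = 2310/24 - 42/48 = 95.375.
        z = (W - E[W]) / sqrt(Var[W]) = (25 - 27.5) / 9.7660 = -0.2560.
        Two-sided p = 2*Phi(z) = 0.797959.
Step 6: alpha = 0.05. fail to reject H0.

W+ = 30, W- = 25, W = min = 25, p = 0.797959, fail to reject H0.


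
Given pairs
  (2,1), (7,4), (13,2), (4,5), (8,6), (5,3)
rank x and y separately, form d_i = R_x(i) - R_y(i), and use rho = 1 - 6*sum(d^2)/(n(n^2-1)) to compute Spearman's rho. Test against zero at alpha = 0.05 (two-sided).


Step 1: Rank x and y separately (midranks; no ties here).
rank(x): 2->1, 7->4, 13->6, 4->2, 8->5, 5->3
rank(y): 1->1, 4->4, 2->2, 5->5, 6->6, 3->3
Step 2: d_i = R_x(i) - R_y(i); compute d_i^2.
  (1-1)^2=0, (4-4)^2=0, (6-2)^2=16, (2-5)^2=9, (5-6)^2=1, (3-3)^2=0
sum(d^2) = 26.
Step 3: rho = 1 - 6*26 / (6*(6^2 - 1)) = 1 - 156/210 = 0.257143.
Step 4: Under H0, t = rho * sqrt((n-2)/(1-rho^2)) = 0.5322 ~ t(4).
Step 5: Two-sided p-value from the t-distribution with 4 df = 0.622787.
Step 6: alpha = 0.05. fail to reject H0.

rho = 0.2571, p = 0.622787, fail to reject H0 at alpha = 0.05.


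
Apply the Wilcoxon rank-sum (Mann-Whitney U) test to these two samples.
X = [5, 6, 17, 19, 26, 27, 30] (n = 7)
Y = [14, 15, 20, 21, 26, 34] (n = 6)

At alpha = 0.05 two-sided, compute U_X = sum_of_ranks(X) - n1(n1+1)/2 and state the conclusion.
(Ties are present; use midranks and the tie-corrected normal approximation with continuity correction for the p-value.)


Step 1: Combine and sort all 13 observations; assign midranks.
sorted (value, group): (5,X), (6,X), (14,Y), (15,Y), (17,X), (19,X), (20,Y), (21,Y), (26,X), (26,Y), (27,X), (30,X), (34,Y)
ranks: 5->1, 6->2, 14->3, 15->4, 17->5, 19->6, 20->7, 21->8, 26->9.5, 26->9.5, 27->11, 30->12, 34->13
Step 2: Rank sum for X: R1 = 1 + 2 + 5 + 6 + 9.5 + 11 + 12 = 46.5.
Step 3: U_X = R1 - n1(n1+1)/2 = 46.5 - 7*8/2 = 46.5 - 28 = 18.5.
       U_Y = n1*n2 - U_X = 42 - 18.5 = 23.5.
Step 4: Ties are present, so use the tie-corrected normal approximation (with continuity correction) for the p-value.
Step 5: p-value = 0.774796; compare to alpha = 0.05. fail to reject H0.

U_X = 18.5, p = 0.774796, fail to reject H0 at alpha = 0.05.


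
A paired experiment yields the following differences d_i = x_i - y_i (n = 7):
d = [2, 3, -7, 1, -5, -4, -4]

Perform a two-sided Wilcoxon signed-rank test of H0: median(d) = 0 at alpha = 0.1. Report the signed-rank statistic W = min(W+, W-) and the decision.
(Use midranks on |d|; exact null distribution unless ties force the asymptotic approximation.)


Step 1: Drop any zero differences (none here) and take |d_i|.
|d| = [2, 3, 7, 1, 5, 4, 4]
Step 2: Midrank |d_i| (ties get averaged ranks).
ranks: |2|->2, |3|->3, |7|->7, |1|->1, |5|->6, |4|->4.5, |4|->4.5
Step 3: Attach original signs; sum ranks with positive sign and with negative sign.
W+ = 2 + 3 + 1 = 6
W- = 7 + 6 + 4.5 + 4.5 = 22
(Check: W+ + W- = 28 should equal n(n+1)/2 = 28.)
Step 4: Test statistic W = min(W+, W-) = 6.
Step 5: Ties in |d|, so use the tie-corrected normal approximation.
        E[W] = n(n+1)/4 = 7*8/4 = 14.
        Tie groups: |d|=4 (t=2); sum(t^3 - t) = 6.
        Var[W] = n(n+1)(2n+1)/24 - sum(t^3-t)/48 = 840/24 - 6/48 = 34.875.
        z = (W - E[W]) / sqrt(Var[W]) = (6 - 14) / 5.9055 = -1.3547.
        Two-sided p = 2*Phi(z) = 0.175523.
Step 6: alpha = 0.1. fail to reject H0.

W+ = 6, W- = 22, W = min = 6, p = 0.175523, fail to reject H0.


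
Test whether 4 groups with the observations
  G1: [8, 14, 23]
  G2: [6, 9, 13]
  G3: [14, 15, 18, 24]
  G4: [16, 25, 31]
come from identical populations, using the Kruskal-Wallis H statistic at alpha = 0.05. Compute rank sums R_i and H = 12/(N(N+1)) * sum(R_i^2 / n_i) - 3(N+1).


Step 1: Combine all N = 13 observations and assign midranks.
sorted (value, group, rank): (6,G2,1), (8,G1,2), (9,G2,3), (13,G2,4), (14,G1,5.5), (14,G3,5.5), (15,G3,7), (16,G4,8), (18,G3,9), (23,G1,10), (24,G3,11), (25,G4,12), (31,G4,13)
Step 2: Sum ranks within each group.
R_1 = 17.5 (n_1 = 3)
R_2 = 8 (n_2 = 3)
R_3 = 32.5 (n_3 = 4)
R_4 = 33 (n_4 = 3)
Step 3: H = 12/(N(N+1)) * sum(R_i^2/n_i) - 3(N+1)
     = 12/(13*14) * (17.5^2/3 + 8^2/3 + 32.5^2/4 + 33^2/3) - 3*14
     = 0.065934 * 750.479 - 42
     = 7.482143.
Step 4: Ties present; correction factor C = 1 - 6/(13^3 - 13) = 0.997253. Corrected H = 7.482143 / 0.997253 = 7.502755.
Step 5: Under H0, H ~ chi^2(3); p-value = 0.057488.
Step 6: alpha = 0.05. fail to reject H0.

H = 7.5028, df = 3, p = 0.057488, fail to reject H0.


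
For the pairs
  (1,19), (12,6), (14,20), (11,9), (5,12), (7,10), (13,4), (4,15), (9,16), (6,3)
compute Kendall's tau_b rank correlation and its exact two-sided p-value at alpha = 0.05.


Step 1: Enumerate the 45 unordered pairs (i,j) with i<j and classify each by sign(x_j-x_i) * sign(y_j-y_i).
  (1,2):dx=+11,dy=-13->D; (1,3):dx=+13,dy=+1->C; (1,4):dx=+10,dy=-10->D; (1,5):dx=+4,dy=-7->D
  (1,6):dx=+6,dy=-9->D; (1,7):dx=+12,dy=-15->D; (1,8):dx=+3,dy=-4->D; (1,9):dx=+8,dy=-3->D
  (1,10):dx=+5,dy=-16->D; (2,3):dx=+2,dy=+14->C; (2,4):dx=-1,dy=+3->D; (2,5):dx=-7,dy=+6->D
  (2,6):dx=-5,dy=+4->D; (2,7):dx=+1,dy=-2->D; (2,8):dx=-8,dy=+9->D; (2,9):dx=-3,dy=+10->D
  (2,10):dx=-6,dy=-3->C; (3,4):dx=-3,dy=-11->C; (3,5):dx=-9,dy=-8->C; (3,6):dx=-7,dy=-10->C
  (3,7):dx=-1,dy=-16->C; (3,8):dx=-10,dy=-5->C; (3,9):dx=-5,dy=-4->C; (3,10):dx=-8,dy=-17->C
  (4,5):dx=-6,dy=+3->D; (4,6):dx=-4,dy=+1->D; (4,7):dx=+2,dy=-5->D; (4,8):dx=-7,dy=+6->D
  (4,9):dx=-2,dy=+7->D; (4,10):dx=-5,dy=-6->C; (5,6):dx=+2,dy=-2->D; (5,7):dx=+8,dy=-8->D
  (5,8):dx=-1,dy=+3->D; (5,9):dx=+4,dy=+4->C; (5,10):dx=+1,dy=-9->D; (6,7):dx=+6,dy=-6->D
  (6,8):dx=-3,dy=+5->D; (6,9):dx=+2,dy=+6->C; (6,10):dx=-1,dy=-7->C; (7,8):dx=-9,dy=+11->D
  (7,9):dx=-4,dy=+12->D; (7,10):dx=-7,dy=-1->C; (8,9):dx=+5,dy=+1->C; (8,10):dx=+2,dy=-12->D
  (9,10):dx=-3,dy=-13->C
Step 2: C = 17, D = 28, total pairs = 45.
Step 3: tau = (C - D)/(n(n-1)/2) = (17 - 28)/45 = -0.244444.
Step 4: Exact two-sided p-value (enumerate n! = 3628800 permutations of y under H0): p = 0.380720.
Step 5: alpha = 0.05. fail to reject H0.

tau_b = -0.2444 (C=17, D=28), p = 0.380720, fail to reject H0.


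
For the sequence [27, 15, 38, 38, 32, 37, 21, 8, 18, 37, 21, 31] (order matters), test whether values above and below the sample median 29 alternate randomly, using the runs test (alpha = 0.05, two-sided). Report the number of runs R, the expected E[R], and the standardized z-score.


Step 1: Compute median = 29; label A = above, B = below.
Labels in order: BBAAAABBBABA  (n_A = 6, n_B = 6)
Step 2: Count runs R = 6.
Step 3: Under H0 (random ordering), E[R] = 2*n_A*n_B/(n_A+n_B) + 1 = 2*6*6/12 + 1 = 7.0000.
        Var[R] = 2*n_A*n_B*(2*n_A*n_B - n_A - n_B) / ((n_A+n_B)^2 * (n_A+n_B-1)) = 4320/1584 = 2.7273.
        SD[R] = 1.6514.
Step 4: Continuity-corrected z = (R + 0.5 - E[R]) / SD[R] = (6 + 0.5 - 7.0000) / 1.6514 = -0.3028.
Step 5: Two-sided p-value via normal approximation = 2*(1 - Phi(|z|)) = 0.762069.
Step 6: alpha = 0.05. fail to reject H0.

R = 6, z = -0.3028, p = 0.762069, fail to reject H0.


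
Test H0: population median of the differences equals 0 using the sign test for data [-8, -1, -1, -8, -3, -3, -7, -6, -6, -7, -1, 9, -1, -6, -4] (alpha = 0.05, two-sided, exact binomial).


Step 1: Discard zero differences. Original n = 15; n_eff = number of nonzero differences = 15.
Nonzero differences (with sign): -8, -1, -1, -8, -3, -3, -7, -6, -6, -7, -1, +9, -1, -6, -4
Step 2: Count signs: positive = 1, negative = 14.
Step 3: Under H0: P(positive) = 0.5, so the number of positives S ~ Bin(15, 0.5).
Step 4: Two-sided exact p-value = sum of Bin(15,0.5) probabilities at or below the observed probability = 0.000977.
Step 5: alpha = 0.05. reject H0.

n_eff = 15, pos = 1, neg = 14, p = 0.000977, reject H0.


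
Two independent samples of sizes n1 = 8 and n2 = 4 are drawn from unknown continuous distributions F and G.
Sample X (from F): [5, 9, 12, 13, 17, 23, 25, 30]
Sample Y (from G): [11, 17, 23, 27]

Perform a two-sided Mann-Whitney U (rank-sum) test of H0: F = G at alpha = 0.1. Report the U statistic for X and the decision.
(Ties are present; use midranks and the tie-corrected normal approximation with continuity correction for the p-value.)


Step 1: Combine and sort all 12 observations; assign midranks.
sorted (value, group): (5,X), (9,X), (11,Y), (12,X), (13,X), (17,X), (17,Y), (23,X), (23,Y), (25,X), (27,Y), (30,X)
ranks: 5->1, 9->2, 11->3, 12->4, 13->5, 17->6.5, 17->6.5, 23->8.5, 23->8.5, 25->10, 27->11, 30->12
Step 2: Rank sum for X: R1 = 1 + 2 + 4 + 5 + 6.5 + 8.5 + 10 + 12 = 49.
Step 3: U_X = R1 - n1(n1+1)/2 = 49 - 8*9/2 = 49 - 36 = 13.
       U_Y = n1*n2 - U_X = 32 - 13 = 19.
Step 4: Ties are present, so use the tie-corrected normal approximation (with continuity correction) for the p-value.
Step 5: p-value = 0.670038; compare to alpha = 0.1. fail to reject H0.

U_X = 13, p = 0.670038, fail to reject H0 at alpha = 0.1.


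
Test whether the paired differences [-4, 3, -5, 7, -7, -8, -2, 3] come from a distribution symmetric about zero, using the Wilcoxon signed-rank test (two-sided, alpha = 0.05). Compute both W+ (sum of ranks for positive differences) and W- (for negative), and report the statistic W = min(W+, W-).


Step 1: Drop any zero differences (none here) and take |d_i|.
|d| = [4, 3, 5, 7, 7, 8, 2, 3]
Step 2: Midrank |d_i| (ties get averaged ranks).
ranks: |4|->4, |3|->2.5, |5|->5, |7|->6.5, |7|->6.5, |8|->8, |2|->1, |3|->2.5
Step 3: Attach original signs; sum ranks with positive sign and with negative sign.
W+ = 2.5 + 6.5 + 2.5 = 11.5
W- = 4 + 5 + 6.5 + 8 + 1 = 24.5
(Check: W+ + W- = 36 should equal n(n+1)/2 = 36.)
Step 4: Test statistic W = min(W+, W-) = 11.5.
Step 5: Ties in |d|, so use the tie-corrected normal approximation.
        E[W] = n(n+1)/4 = 8*9/4 = 18.
        Tie groups: |d|=3 (t=2), |d|=7 (t=2); sum(t^3 - t) = 12.
        Var[W] = n(n+1)(2n+1)/24 - sum(t^3-t)/48 = 1224/24 - 12/48 = 50.75.
        z = (W - E[W]) / sqrt(Var[W]) = (11.5 - 18) / 7.1239 = -0.9124.
        Two-sided p = 2*Phi(z) = 0.361547.
Step 6: alpha = 0.05. fail to reject H0.

W+ = 11.5, W- = 24.5, W = min = 11.5, p = 0.361547, fail to reject H0.


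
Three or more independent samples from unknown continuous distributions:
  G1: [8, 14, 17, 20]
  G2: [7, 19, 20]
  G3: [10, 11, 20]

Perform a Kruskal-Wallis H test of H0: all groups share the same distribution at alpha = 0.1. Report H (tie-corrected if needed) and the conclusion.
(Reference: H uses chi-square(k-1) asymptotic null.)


Step 1: Combine all N = 10 observations and assign midranks.
sorted (value, group, rank): (7,G2,1), (8,G1,2), (10,G3,3), (11,G3,4), (14,G1,5), (17,G1,6), (19,G2,7), (20,G1,9), (20,G2,9), (20,G3,9)
Step 2: Sum ranks within each group.
R_1 = 22 (n_1 = 4)
R_2 = 17 (n_2 = 3)
R_3 = 16 (n_3 = 3)
Step 3: H = 12/(N(N+1)) * sum(R_i^2/n_i) - 3(N+1)
     = 12/(10*11) * (22^2/4 + 17^2/3 + 16^2/3) - 3*11
     = 0.109091 * 302.667 - 33
     = 0.018182.
Step 4: Ties present; correction factor C = 1 - 24/(10^3 - 10) = 0.975758. Corrected H = 0.018182 / 0.975758 = 0.018634.
Step 5: Under H0, H ~ chi^2(2); p-value = 0.990726.
Step 6: alpha = 0.1. fail to reject H0.

H = 0.0186, df = 2, p = 0.990726, fail to reject H0.


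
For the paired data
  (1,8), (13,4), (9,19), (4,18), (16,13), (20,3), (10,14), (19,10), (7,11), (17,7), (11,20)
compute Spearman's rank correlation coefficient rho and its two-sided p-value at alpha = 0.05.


Step 1: Rank x and y separately (midranks; no ties here).
rank(x): 1->1, 13->7, 9->4, 4->2, 16->8, 20->11, 10->5, 19->10, 7->3, 17->9, 11->6
rank(y): 8->4, 4->2, 19->10, 18->9, 13->7, 3->1, 14->8, 10->5, 11->6, 7->3, 20->11
Step 2: d_i = R_x(i) - R_y(i); compute d_i^2.
  (1-4)^2=9, (7-2)^2=25, (4-10)^2=36, (2-9)^2=49, (8-7)^2=1, (11-1)^2=100, (5-8)^2=9, (10-5)^2=25, (3-6)^2=9, (9-3)^2=36, (6-11)^2=25
sum(d^2) = 324.
Step 3: rho = 1 - 6*324 / (11*(11^2 - 1)) = 1 - 1944/1320 = -0.472727.
Step 4: Under H0, t = rho * sqrt((n-2)/(1-rho^2)) = -1.6094 ~ t(9).
Step 5: Two-sided p-value from the t-distribution with 9 df = 0.141999.
Step 6: alpha = 0.05. fail to reject H0.

rho = -0.4727, p = 0.141999, fail to reject H0 at alpha = 0.05.


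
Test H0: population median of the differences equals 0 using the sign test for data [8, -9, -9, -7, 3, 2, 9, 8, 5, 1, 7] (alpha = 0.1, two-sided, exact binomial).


Step 1: Discard zero differences. Original n = 11; n_eff = number of nonzero differences = 11.
Nonzero differences (with sign): +8, -9, -9, -7, +3, +2, +9, +8, +5, +1, +7
Step 2: Count signs: positive = 8, negative = 3.
Step 3: Under H0: P(positive) = 0.5, so the number of positives S ~ Bin(11, 0.5).
Step 4: Two-sided exact p-value = sum of Bin(11,0.5) probabilities at or below the observed probability = 0.226562.
Step 5: alpha = 0.1. fail to reject H0.

n_eff = 11, pos = 8, neg = 3, p = 0.226562, fail to reject H0.


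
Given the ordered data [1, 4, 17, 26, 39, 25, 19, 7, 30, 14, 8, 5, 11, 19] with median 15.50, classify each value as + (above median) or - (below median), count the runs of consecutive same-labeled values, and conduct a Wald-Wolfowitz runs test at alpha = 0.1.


Step 1: Compute median = 15.50; label A = above, B = below.
Labels in order: BBAAAAABABBBBA  (n_A = 7, n_B = 7)
Step 2: Count runs R = 6.
Step 3: Under H0 (random ordering), E[R] = 2*n_A*n_B/(n_A+n_B) + 1 = 2*7*7/14 + 1 = 8.0000.
        Var[R] = 2*n_A*n_B*(2*n_A*n_B - n_A - n_B) / ((n_A+n_B)^2 * (n_A+n_B-1)) = 8232/2548 = 3.2308.
        SD[R] = 1.7974.
Step 4: Continuity-corrected z = (R + 0.5 - E[R]) / SD[R] = (6 + 0.5 - 8.0000) / 1.7974 = -0.8345.
Step 5: Two-sided p-value via normal approximation = 2*(1 - Phi(|z|)) = 0.403986.
Step 6: alpha = 0.1. fail to reject H0.

R = 6, z = -0.8345, p = 0.403986, fail to reject H0.


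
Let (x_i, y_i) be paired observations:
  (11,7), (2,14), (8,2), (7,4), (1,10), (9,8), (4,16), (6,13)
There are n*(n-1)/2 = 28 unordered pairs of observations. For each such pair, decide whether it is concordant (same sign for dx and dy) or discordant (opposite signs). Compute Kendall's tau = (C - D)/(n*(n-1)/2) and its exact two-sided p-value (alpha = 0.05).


Step 1: Enumerate the 28 unordered pairs (i,j) with i<j and classify each by sign(x_j-x_i) * sign(y_j-y_i).
  (1,2):dx=-9,dy=+7->D; (1,3):dx=-3,dy=-5->C; (1,4):dx=-4,dy=-3->C; (1,5):dx=-10,dy=+3->D
  (1,6):dx=-2,dy=+1->D; (1,7):dx=-7,dy=+9->D; (1,8):dx=-5,dy=+6->D; (2,3):dx=+6,dy=-12->D
  (2,4):dx=+5,dy=-10->D; (2,5):dx=-1,dy=-4->C; (2,6):dx=+7,dy=-6->D; (2,7):dx=+2,dy=+2->C
  (2,8):dx=+4,dy=-1->D; (3,4):dx=-1,dy=+2->D; (3,5):dx=-7,dy=+8->D; (3,6):dx=+1,dy=+6->C
  (3,7):dx=-4,dy=+14->D; (3,8):dx=-2,dy=+11->D; (4,5):dx=-6,dy=+6->D; (4,6):dx=+2,dy=+4->C
  (4,7):dx=-3,dy=+12->D; (4,8):dx=-1,dy=+9->D; (5,6):dx=+8,dy=-2->D; (5,7):dx=+3,dy=+6->C
  (5,8):dx=+5,dy=+3->C; (6,7):dx=-5,dy=+8->D; (6,8):dx=-3,dy=+5->D; (7,8):dx=+2,dy=-3->D
Step 2: C = 8, D = 20, total pairs = 28.
Step 3: tau = (C - D)/(n(n-1)/2) = (8 - 20)/28 = -0.428571.
Step 4: Exact two-sided p-value (enumerate n! = 40320 permutations of y under H0): p = 0.178869.
Step 5: alpha = 0.05. fail to reject H0.

tau_b = -0.4286 (C=8, D=20), p = 0.178869, fail to reject H0.


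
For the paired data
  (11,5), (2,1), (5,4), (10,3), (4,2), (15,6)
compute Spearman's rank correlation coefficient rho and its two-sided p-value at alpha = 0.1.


Step 1: Rank x and y separately (midranks; no ties here).
rank(x): 11->5, 2->1, 5->3, 10->4, 4->2, 15->6
rank(y): 5->5, 1->1, 4->4, 3->3, 2->2, 6->6
Step 2: d_i = R_x(i) - R_y(i); compute d_i^2.
  (5-5)^2=0, (1-1)^2=0, (3-4)^2=1, (4-3)^2=1, (2-2)^2=0, (6-6)^2=0
sum(d^2) = 2.
Step 3: rho = 1 - 6*2 / (6*(6^2 - 1)) = 1 - 12/210 = 0.942857.
Step 4: Under H0, t = rho * sqrt((n-2)/(1-rho^2)) = 5.6595 ~ t(4).
Step 5: Two-sided p-value from the t-distribution with 4 df = 0.004805.
Step 6: alpha = 0.1. reject H0.

rho = 0.9429, p = 0.004805, reject H0 at alpha = 0.1.


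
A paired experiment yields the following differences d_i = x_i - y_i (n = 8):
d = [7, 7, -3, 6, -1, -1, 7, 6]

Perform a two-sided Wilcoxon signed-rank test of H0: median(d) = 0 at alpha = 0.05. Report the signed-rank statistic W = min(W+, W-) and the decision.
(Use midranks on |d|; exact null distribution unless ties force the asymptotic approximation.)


Step 1: Drop any zero differences (none here) and take |d_i|.
|d| = [7, 7, 3, 6, 1, 1, 7, 6]
Step 2: Midrank |d_i| (ties get averaged ranks).
ranks: |7|->7, |7|->7, |3|->3, |6|->4.5, |1|->1.5, |1|->1.5, |7|->7, |6|->4.5
Step 3: Attach original signs; sum ranks with positive sign and with negative sign.
W+ = 7 + 7 + 4.5 + 7 + 4.5 = 30
W- = 3 + 1.5 + 1.5 = 6
(Check: W+ + W- = 36 should equal n(n+1)/2 = 36.)
Step 4: Test statistic W = min(W+, W-) = 6.
Step 5: Ties in |d|, so use the tie-corrected normal approximation.
        E[W] = n(n+1)/4 = 8*9/4 = 18.
        Tie groups: |d|=1 (t=2), |d|=6 (t=2), |d|=7 (t=3); sum(t^3 - t) = 36.
        Var[W] = n(n+1)(2n+1)/24 - sum(t^3-t)/48 = 1224/24 - 36/48 = 50.25.
        z = (W - E[W]) / sqrt(Var[W]) = (6 - 18) / 7.0887 = -1.6928.
        Two-sided p = 2*Phi(z) = 0.090488.
Step 6: alpha = 0.05. fail to reject H0.

W+ = 30, W- = 6, W = min = 6, p = 0.090488, fail to reject H0.


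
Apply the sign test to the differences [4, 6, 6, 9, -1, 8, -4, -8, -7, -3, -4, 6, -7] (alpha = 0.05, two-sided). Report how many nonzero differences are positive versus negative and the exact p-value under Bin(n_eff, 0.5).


Step 1: Discard zero differences. Original n = 13; n_eff = number of nonzero differences = 13.
Nonzero differences (with sign): +4, +6, +6, +9, -1, +8, -4, -8, -7, -3, -4, +6, -7
Step 2: Count signs: positive = 6, negative = 7.
Step 3: Under H0: P(positive) = 0.5, so the number of positives S ~ Bin(13, 0.5).
Step 4: Two-sided exact p-value = sum of Bin(13,0.5) probabilities at or below the observed probability = 1.000000.
Step 5: alpha = 0.05. fail to reject H0.

n_eff = 13, pos = 6, neg = 7, p = 1.000000, fail to reject H0.


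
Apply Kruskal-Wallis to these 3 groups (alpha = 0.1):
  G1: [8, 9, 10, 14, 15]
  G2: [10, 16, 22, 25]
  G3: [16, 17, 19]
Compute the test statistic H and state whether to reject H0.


Step 1: Combine all N = 12 observations and assign midranks.
sorted (value, group, rank): (8,G1,1), (9,G1,2), (10,G1,3.5), (10,G2,3.5), (14,G1,5), (15,G1,6), (16,G2,7.5), (16,G3,7.5), (17,G3,9), (19,G3,10), (22,G2,11), (25,G2,12)
Step 2: Sum ranks within each group.
R_1 = 17.5 (n_1 = 5)
R_2 = 34 (n_2 = 4)
R_3 = 26.5 (n_3 = 3)
Step 3: H = 12/(N(N+1)) * sum(R_i^2/n_i) - 3(N+1)
     = 12/(12*13) * (17.5^2/5 + 34^2/4 + 26.5^2/3) - 3*13
     = 0.076923 * 584.333 - 39
     = 5.948718.
Step 4: Ties present; correction factor C = 1 - 12/(12^3 - 12) = 0.993007. Corrected H = 5.948718 / 0.993007 = 5.990610.
Step 5: Under H0, H ~ chi^2(2); p-value = 0.050021.
Step 6: alpha = 0.1. reject H0.

H = 5.9906, df = 2, p = 0.050021, reject H0.


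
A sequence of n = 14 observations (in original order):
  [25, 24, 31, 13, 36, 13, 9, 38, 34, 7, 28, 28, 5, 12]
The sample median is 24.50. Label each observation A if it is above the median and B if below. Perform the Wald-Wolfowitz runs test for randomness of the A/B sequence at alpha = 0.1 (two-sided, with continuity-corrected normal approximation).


Step 1: Compute median = 24.50; label A = above, B = below.
Labels in order: ABABABBAABAABB  (n_A = 7, n_B = 7)
Step 2: Count runs R = 10.
Step 3: Under H0 (random ordering), E[R] = 2*n_A*n_B/(n_A+n_B) + 1 = 2*7*7/14 + 1 = 8.0000.
        Var[R] = 2*n_A*n_B*(2*n_A*n_B - n_A - n_B) / ((n_A+n_B)^2 * (n_A+n_B-1)) = 8232/2548 = 3.2308.
        SD[R] = 1.7974.
Step 4: Continuity-corrected z = (R - 0.5 - E[R]) / SD[R] = (10 - 0.5 - 8.0000) / 1.7974 = 0.8345.
Step 5: Two-sided p-value via normal approximation = 2*(1 - Phi(|z|)) = 0.403986.
Step 6: alpha = 0.1. fail to reject H0.

R = 10, z = 0.8345, p = 0.403986, fail to reject H0.


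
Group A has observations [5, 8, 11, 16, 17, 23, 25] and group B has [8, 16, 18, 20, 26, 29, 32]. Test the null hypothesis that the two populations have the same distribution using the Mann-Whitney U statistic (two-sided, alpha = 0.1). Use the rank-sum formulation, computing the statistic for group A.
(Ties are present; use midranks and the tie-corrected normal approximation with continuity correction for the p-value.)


Step 1: Combine and sort all 14 observations; assign midranks.
sorted (value, group): (5,X), (8,X), (8,Y), (11,X), (16,X), (16,Y), (17,X), (18,Y), (20,Y), (23,X), (25,X), (26,Y), (29,Y), (32,Y)
ranks: 5->1, 8->2.5, 8->2.5, 11->4, 16->5.5, 16->5.5, 17->7, 18->8, 20->9, 23->10, 25->11, 26->12, 29->13, 32->14
Step 2: Rank sum for X: R1 = 1 + 2.5 + 4 + 5.5 + 7 + 10 + 11 = 41.
Step 3: U_X = R1 - n1(n1+1)/2 = 41 - 7*8/2 = 41 - 28 = 13.
       U_Y = n1*n2 - U_X = 49 - 13 = 36.
Step 4: Ties are present, so use the tie-corrected normal approximation (with continuity correction) for the p-value.
Step 5: p-value = 0.158945; compare to alpha = 0.1. fail to reject H0.

U_X = 13, p = 0.158945, fail to reject H0 at alpha = 0.1.


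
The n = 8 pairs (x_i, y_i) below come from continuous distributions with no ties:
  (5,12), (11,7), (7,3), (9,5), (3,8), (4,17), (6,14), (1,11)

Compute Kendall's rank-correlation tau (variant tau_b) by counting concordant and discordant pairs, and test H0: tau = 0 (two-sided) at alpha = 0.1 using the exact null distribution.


Step 1: Enumerate the 28 unordered pairs (i,j) with i<j and classify each by sign(x_j-x_i) * sign(y_j-y_i).
  (1,2):dx=+6,dy=-5->D; (1,3):dx=+2,dy=-9->D; (1,4):dx=+4,dy=-7->D; (1,5):dx=-2,dy=-4->C
  (1,6):dx=-1,dy=+5->D; (1,7):dx=+1,dy=+2->C; (1,8):dx=-4,dy=-1->C; (2,3):dx=-4,dy=-4->C
  (2,4):dx=-2,dy=-2->C; (2,5):dx=-8,dy=+1->D; (2,6):dx=-7,dy=+10->D; (2,7):dx=-5,dy=+7->D
  (2,8):dx=-10,dy=+4->D; (3,4):dx=+2,dy=+2->C; (3,5):dx=-4,dy=+5->D; (3,6):dx=-3,dy=+14->D
  (3,7):dx=-1,dy=+11->D; (3,8):dx=-6,dy=+8->D; (4,5):dx=-6,dy=+3->D; (4,6):dx=-5,dy=+12->D
  (4,7):dx=-3,dy=+9->D; (4,8):dx=-8,dy=+6->D; (5,6):dx=+1,dy=+9->C; (5,7):dx=+3,dy=+6->C
  (5,8):dx=-2,dy=+3->D; (6,7):dx=+2,dy=-3->D; (6,8):dx=-3,dy=-6->C; (7,8):dx=-5,dy=-3->C
Step 2: C = 10, D = 18, total pairs = 28.
Step 3: tau = (C - D)/(n(n-1)/2) = (10 - 18)/28 = -0.285714.
Step 4: Exact two-sided p-value (enumerate n! = 40320 permutations of y under H0): p = 0.398760.
Step 5: alpha = 0.1. fail to reject H0.

tau_b = -0.2857 (C=10, D=18), p = 0.398760, fail to reject H0.


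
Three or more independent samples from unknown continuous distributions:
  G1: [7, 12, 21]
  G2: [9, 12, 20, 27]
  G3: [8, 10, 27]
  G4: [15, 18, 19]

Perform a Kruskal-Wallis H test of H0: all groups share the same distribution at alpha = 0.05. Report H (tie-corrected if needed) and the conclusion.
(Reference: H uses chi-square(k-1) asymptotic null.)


Step 1: Combine all N = 13 observations and assign midranks.
sorted (value, group, rank): (7,G1,1), (8,G3,2), (9,G2,3), (10,G3,4), (12,G1,5.5), (12,G2,5.5), (15,G4,7), (18,G4,8), (19,G4,9), (20,G2,10), (21,G1,11), (27,G2,12.5), (27,G3,12.5)
Step 2: Sum ranks within each group.
R_1 = 17.5 (n_1 = 3)
R_2 = 31 (n_2 = 4)
R_3 = 18.5 (n_3 = 3)
R_4 = 24 (n_4 = 3)
Step 3: H = 12/(N(N+1)) * sum(R_i^2/n_i) - 3(N+1)
     = 12/(13*14) * (17.5^2/3 + 31^2/4 + 18.5^2/3 + 24^2/3) - 3*14
     = 0.065934 * 648.417 - 42
     = 0.752747.
Step 4: Ties present; correction factor C = 1 - 12/(13^3 - 13) = 0.994505. Corrected H = 0.752747 / 0.994505 = 0.756906.
Step 5: Under H0, H ~ chi^2(3); p-value = 0.859744.
Step 6: alpha = 0.05. fail to reject H0.

H = 0.7569, df = 3, p = 0.859744, fail to reject H0.
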